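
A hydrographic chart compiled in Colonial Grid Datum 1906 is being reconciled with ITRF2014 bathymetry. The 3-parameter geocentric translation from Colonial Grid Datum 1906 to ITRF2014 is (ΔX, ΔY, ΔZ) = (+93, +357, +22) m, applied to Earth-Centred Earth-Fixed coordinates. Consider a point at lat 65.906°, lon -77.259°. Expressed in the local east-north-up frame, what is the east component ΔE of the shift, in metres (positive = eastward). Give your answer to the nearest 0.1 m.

ΔE = 169.4 m

At φ = 65.906°, λ = -77.259°: sin φ = 0.912877, cos φ = 0.408235, sin λ = -0.975377, cos λ = 0.220544.
ΔE = −sin λ·ΔX + cos λ·ΔY = −(-0.975377)·(93) + (0.220544)·(357) = 169.44 m.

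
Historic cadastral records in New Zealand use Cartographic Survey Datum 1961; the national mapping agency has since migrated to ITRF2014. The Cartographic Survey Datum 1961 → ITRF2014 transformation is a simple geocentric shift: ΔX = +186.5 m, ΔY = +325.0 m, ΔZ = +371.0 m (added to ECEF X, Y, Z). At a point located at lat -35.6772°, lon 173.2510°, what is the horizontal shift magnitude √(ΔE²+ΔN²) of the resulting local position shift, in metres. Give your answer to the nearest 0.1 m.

406.6 m

At φ = -35.6772°, λ = 173.2510°: sin φ = -0.583218, cos φ = 0.812316, sin λ = 0.117520, cos λ = -0.993071.
ΔE = −sin λ·ΔX + cos λ·ΔY = −(0.117520)·(186.5) + (-0.993071)·(325.0) = -344.67 m.
ΔN = −sin φ cos λ·ΔX − sin φ sin λ·ΔY + cos φ·ΔZ = −(-0.583218)(-0.993071)(186.5) − (-0.583218)(0.117520)(325.0) + (0.812316)(371.0) = 215.63 m.
Horizontal magnitude = √(ΔE² + ΔN²) = √((-344.67)² + 215.63²) = 406.56 m.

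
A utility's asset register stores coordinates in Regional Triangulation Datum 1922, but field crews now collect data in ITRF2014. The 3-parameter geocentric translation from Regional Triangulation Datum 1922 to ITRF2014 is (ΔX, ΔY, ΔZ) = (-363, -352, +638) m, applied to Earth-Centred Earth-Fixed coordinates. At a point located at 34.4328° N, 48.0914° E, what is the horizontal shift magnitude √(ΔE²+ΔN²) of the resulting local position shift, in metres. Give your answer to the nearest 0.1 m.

812.2 m

The local east axis at (φ, λ) is (−sin λ, cos λ, 0), so ΔE = −sin(48.0914°)·(-363) + cos(48.0914°)·(-352) = 35.03 m.
The local north axis is (−sin φ cos λ, −sin φ sin λ, cos φ), giving ΔN = 137.099 + 148.124 + 526.216 = 811.44 m.
Horizontal magnitude = √(ΔE² + ΔN²) = √(35.03² + 811.44²) = 812.19 m.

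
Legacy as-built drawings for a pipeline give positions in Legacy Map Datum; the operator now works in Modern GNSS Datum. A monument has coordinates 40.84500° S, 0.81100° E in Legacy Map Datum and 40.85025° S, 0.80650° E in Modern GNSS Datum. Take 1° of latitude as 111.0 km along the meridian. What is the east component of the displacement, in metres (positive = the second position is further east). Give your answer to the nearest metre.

Δφ = -40.85025° − -40.84500° = -0.00525°; Δλ = 0.80650° − 0.81100° = -0.00450°.
ΔN = Δφ × 111000 = -582.8 m; ΔE = Δλ × 111000 × cos(-40.84500°) = -0.00450 × 111000 × 0.756482 = -377.9 m.

ΔE = -378 m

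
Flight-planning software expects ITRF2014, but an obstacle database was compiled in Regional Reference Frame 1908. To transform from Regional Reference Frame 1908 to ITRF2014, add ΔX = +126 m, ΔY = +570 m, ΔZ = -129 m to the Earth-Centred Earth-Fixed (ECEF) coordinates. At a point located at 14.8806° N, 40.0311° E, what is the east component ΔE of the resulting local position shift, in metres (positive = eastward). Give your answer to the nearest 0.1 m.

ΔE = 355.4 m

At φ = 14.8806°, λ = 40.0311°: sin φ = 0.256806, cos φ = 0.966463, sin λ = 0.643203, cos λ = 0.765695.
ΔE = −sin λ·ΔX + cos λ·ΔY = −(0.643203)·(126) + (0.765695)·(570) = 355.40 m.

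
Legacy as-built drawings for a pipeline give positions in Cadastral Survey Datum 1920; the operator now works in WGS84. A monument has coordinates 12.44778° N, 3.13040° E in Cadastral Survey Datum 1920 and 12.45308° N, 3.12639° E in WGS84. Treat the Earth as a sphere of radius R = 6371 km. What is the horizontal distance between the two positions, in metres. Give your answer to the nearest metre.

733 m

Δφ = 12.45308° − 12.44778° = +0.00530°; Δλ = 3.12639° − 3.13040° = -0.00401°.
1° along a meridian = πR/180 = 111195 m.
ΔN = Δφ × 111195 = 589.3 m; ΔE = Δλ × 111195 × cos(12.44778°) = -0.00401 × 111195 × 0.976493 = -435.4 m.
Distance = √(ΔE² + ΔN²) = √((-435.4)² + 589.3²) = 732.7 m.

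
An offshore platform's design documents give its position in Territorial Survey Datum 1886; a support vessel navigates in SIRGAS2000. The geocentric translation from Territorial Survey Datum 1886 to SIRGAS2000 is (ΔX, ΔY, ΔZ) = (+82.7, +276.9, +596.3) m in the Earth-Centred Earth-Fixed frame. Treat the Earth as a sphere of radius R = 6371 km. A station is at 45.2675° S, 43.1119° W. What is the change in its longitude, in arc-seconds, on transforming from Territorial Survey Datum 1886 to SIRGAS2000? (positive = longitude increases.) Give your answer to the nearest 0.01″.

Δλ = 11.90″

sin φ = -0.710400, cos φ = 0.703798, sin λ = -0.683425, cos λ = 0.730020.
East component: ΔE = −sin λ·ΔX + cos λ·ΔY = −(-0.683425)(82.7) + (0.730020)(276.9) = 258.66 m.
1° of latitude spans πR/180 = 111195 m; at latitude φ, 1° of longitude spans that × cos φ = 78258.7 m, so Δλ = 258.66 / 78258.7 × 3600 = 11.899″.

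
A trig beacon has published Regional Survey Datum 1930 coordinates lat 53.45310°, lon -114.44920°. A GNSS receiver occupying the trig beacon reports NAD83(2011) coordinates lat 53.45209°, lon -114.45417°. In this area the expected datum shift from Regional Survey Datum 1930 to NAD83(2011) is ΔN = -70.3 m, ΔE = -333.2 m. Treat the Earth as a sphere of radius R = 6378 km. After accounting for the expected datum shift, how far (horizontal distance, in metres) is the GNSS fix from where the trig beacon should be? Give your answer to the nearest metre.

42 m

Observed coordinate differences: Δφ = -0.00101°, Δλ = -0.00497°.
Converting to metres (1° lat = 111317 m, cos φ = 0.595481): observed ΔN = -112.4 m, observed ΔE = -329.4 m.
Subtracting the expected shift leaves a residual of -112.4 − (-70.3) = -42.1 m north and -329.4 − (-333.2) = 3.8 m east.
Residual distance = √((-42.1)² + 3.8²) = 42.3 m.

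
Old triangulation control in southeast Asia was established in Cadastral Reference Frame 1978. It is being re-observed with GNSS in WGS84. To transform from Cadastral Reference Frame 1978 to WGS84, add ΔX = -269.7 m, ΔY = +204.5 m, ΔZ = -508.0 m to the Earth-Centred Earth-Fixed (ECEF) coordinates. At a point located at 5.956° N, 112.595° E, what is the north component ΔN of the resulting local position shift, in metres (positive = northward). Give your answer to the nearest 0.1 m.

ΔN = -535.6 m

The local north axis is (−sin φ cos λ, −sin φ sin λ, cos φ), giving ΔN = -10.752 − 19.591 − 505.258 = -535.60 m.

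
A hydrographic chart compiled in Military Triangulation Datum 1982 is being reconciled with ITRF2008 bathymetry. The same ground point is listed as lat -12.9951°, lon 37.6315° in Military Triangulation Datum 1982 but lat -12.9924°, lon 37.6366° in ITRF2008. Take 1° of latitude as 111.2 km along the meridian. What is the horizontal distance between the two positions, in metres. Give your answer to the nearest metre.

Δφ = -12.9924° − -12.9951° = +0.0027°; Δλ = 37.6366° − 37.6315° = +0.0051°.
ΔN = Δφ × 111200 = 300.2 m; ΔE = Δλ × 111200 × cos(-12.9951°) = +0.0051 × 111200 × 0.974389 = 552.6 m.
Distance = √(ΔE² + ΔN²) = √(552.6² + 300.2²) = 628.9 m.

629 m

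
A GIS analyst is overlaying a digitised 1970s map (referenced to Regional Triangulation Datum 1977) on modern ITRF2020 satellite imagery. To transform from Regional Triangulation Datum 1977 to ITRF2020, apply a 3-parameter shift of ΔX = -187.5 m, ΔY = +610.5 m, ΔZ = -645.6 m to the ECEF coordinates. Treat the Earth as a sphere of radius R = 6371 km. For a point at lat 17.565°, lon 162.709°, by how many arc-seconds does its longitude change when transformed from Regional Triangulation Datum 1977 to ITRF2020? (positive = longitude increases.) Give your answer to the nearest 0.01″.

sin φ = 0.301788, cos φ = 0.953375, sin λ = 0.297225, cos λ = -0.954807.
East component: ΔE = −sin λ·ΔX + cos λ·ΔY = −(0.297225)(-187.5) + (-0.954807)(610.5) = -527.18 m.
1° of latitude spans πR/180 = 111195 m; at latitude φ, 1° of longitude spans that × cos φ = 106010.5 m, so Δλ = -527.18 / 106010.5 × 3600 = -17.902″.

Δλ = -17.90″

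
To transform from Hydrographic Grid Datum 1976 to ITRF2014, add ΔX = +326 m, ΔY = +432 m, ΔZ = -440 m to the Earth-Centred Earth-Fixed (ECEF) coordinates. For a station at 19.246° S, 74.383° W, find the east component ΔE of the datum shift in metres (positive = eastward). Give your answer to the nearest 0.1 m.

ΔE = 430.3 m

At φ = -19.246°, λ = -74.383°: sin φ = -0.329625, cos φ = 0.944112, sin λ = -0.963083, cos λ = 0.269206.
ΔE = −sin λ·ΔX + cos λ·ΔY = −(-0.963083)·(326) + (0.269206)·(432) = 430.26 m.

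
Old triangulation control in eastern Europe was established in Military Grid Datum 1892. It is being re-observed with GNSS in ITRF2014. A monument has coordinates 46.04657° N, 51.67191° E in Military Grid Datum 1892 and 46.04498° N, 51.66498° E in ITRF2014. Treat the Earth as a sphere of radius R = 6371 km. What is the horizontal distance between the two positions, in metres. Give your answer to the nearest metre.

Δφ = 46.04498° − 46.04657° = -0.00159°; Δλ = 51.66498° − 51.67191° = -0.00693°.
1° along a meridian = πR/180 = 111195 m.
ΔN = Δφ × 111195 = -176.8 m; ΔE = Δλ × 111195 × cos(46.04657°) = -0.00693 × 111195 × 0.694073 = -534.8 m.
Distance = √(ΔE² + ΔN²) = √((-534.8)² + (-176.8)²) = 563.3 m.

563 m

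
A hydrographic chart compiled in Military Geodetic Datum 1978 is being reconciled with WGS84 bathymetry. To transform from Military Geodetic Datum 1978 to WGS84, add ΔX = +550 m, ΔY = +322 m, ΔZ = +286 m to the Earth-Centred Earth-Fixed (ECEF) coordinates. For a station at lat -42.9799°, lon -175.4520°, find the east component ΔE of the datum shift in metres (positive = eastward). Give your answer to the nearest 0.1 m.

At φ = -42.9799°, λ = -175.4520°: sin φ = -0.681742, cos φ = 0.731593, sin λ = -0.079294, cos λ = -0.996851.
ΔE = −sin λ·ΔX + cos λ·ΔY = −(-0.079294)·(550) + (-0.996851)·(322) = -277.37 m.

ΔE = -277.4 m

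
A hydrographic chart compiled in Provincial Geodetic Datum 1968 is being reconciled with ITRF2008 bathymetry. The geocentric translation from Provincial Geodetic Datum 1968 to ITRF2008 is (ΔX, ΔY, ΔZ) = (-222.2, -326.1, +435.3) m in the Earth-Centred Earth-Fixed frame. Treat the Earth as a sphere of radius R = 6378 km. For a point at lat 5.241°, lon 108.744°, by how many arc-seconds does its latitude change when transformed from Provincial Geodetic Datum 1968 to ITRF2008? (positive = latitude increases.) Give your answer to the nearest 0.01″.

Δφ = 14.72″

sin φ = 0.091345, cos φ = 0.995819, sin λ = 0.946964, cos λ = -0.321340.
North component: ΔN = −sin φ cos λ·ΔX − sin φ sin λ·ΔY + cos φ·ΔZ = −(0.091345)(-0.321340)(-222.2) − (0.091345)(0.946964)(-326.1) + (0.995819)(435.3) = 455.17 m.
1° of latitude spans πR/180 = 111317 m, so Δφ = 455.17 / 111317 × 3600 = 14.720″.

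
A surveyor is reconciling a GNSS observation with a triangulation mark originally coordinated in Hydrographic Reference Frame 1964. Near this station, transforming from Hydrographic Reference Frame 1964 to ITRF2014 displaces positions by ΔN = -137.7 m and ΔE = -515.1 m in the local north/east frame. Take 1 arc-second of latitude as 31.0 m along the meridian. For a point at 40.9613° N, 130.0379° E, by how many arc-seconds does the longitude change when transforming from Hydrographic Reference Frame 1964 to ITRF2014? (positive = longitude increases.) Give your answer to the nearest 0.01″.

Δλ = -22.00″

At latitude 40.9613°, cos φ = 0.755153.
1″ of longitude at this latitude = 31.00 × cos φ = 23.4097 m, so Δλ = -515.1 / 23.4097 = -22.004″.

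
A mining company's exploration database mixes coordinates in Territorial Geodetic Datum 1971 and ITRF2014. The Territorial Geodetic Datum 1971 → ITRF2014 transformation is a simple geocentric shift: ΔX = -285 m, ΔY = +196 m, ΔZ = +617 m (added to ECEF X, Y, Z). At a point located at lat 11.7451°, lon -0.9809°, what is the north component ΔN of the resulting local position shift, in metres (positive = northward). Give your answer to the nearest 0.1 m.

ΔN = 662.8 m

At φ = 11.7451°, λ = -0.9809°: sin φ = 0.203558, cos φ = 0.979063, sin λ = -0.017119, cos λ = 0.999853.
ΔN = −sin φ cos λ·ΔX − sin φ sin λ·ΔY + cos φ·ΔZ = −(0.203558)(0.999853)(-285) − (0.203558)(-0.017119)(196) + (0.979063)(617) = 662.77 m.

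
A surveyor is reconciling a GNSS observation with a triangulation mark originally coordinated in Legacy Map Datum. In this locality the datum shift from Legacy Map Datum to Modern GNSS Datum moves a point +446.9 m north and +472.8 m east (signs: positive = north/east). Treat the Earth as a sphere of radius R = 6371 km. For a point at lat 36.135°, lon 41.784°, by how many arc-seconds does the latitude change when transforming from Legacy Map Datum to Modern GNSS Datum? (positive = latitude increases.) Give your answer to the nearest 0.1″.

On a sphere of radius R, 1 rad of latitude = R, so Δφ = ΔN / R = 446.9 / 6371000 = 7.0146e-05 rad = 14.469″.

Δφ = 14.5″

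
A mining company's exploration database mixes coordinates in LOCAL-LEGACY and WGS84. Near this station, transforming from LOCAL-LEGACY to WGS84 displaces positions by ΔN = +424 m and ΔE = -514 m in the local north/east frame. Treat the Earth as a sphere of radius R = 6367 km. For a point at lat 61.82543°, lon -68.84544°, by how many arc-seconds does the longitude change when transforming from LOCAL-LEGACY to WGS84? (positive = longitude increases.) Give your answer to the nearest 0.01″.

Δλ = -35.27″

At latitude 61.82543°, cos φ = 0.472160.
One radian of longitude at latitude φ spans R cos φ, so Δλ = ΔE / (R cos φ) = -514.0 / (6367000 × 0.472160) = -1.7098e-04 rad = -35.267″.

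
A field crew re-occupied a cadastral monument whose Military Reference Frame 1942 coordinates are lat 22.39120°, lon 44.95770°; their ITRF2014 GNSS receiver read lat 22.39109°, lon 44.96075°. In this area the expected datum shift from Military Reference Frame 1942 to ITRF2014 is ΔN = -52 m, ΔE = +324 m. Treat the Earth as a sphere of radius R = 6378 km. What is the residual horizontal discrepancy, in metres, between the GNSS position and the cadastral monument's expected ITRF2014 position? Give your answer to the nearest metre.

Observed coordinate differences: Δφ = -0.00011°, Δλ = +0.00305°.
Converting to metres (1° lat = 111317 m, cos φ = 0.924605): observed ΔN = -12.2 m, observed ΔE = 313.9 m.
Subtracting the expected shift leaves a residual of -12.2 − (-52) = 39.8 m north and 313.9 − (324) = -10.1 m east.
Residual distance = √(39.8² + (-10.1)²) = 41.0 m.

41 m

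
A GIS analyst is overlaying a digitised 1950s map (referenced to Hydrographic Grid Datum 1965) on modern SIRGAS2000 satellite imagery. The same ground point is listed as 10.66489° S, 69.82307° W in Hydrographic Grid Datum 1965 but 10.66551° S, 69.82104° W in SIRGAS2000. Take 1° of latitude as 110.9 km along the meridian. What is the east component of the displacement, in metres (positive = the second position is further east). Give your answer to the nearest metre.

ΔE = 221 m

Δφ = -10.66551° − -10.66489° = -0.00062°; Δλ = -69.82104° − -69.82307° = +0.00203°.
ΔN = Δφ × 110900 = -68.8 m; ΔE = Δλ × 110900 × cos(-10.66489°) = +0.00203 × 110900 × 0.982726 = 221.2 m.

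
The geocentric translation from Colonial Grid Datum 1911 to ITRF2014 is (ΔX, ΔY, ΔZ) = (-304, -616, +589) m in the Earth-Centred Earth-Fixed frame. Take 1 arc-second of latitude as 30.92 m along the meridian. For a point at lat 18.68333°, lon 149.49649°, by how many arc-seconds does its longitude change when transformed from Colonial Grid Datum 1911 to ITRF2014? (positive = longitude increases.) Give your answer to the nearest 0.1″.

Δλ = 23.4″

sin φ = 0.320337, cos φ = 0.947304, sin λ = 0.507591, cos λ = -0.861598.
East component: ΔE = −sin λ·ΔX + cos λ·ΔY = −(0.507591)(-304) + (-0.861598)(-616) = 685.05 m.
1° of latitude spans 3600 × 30.92 = 111312 m; at latitude φ, 1° of longitude spans that × cos φ = 105446.2 m, so Δλ = 685.05 / 105446.2 × 3600 = 23.388″.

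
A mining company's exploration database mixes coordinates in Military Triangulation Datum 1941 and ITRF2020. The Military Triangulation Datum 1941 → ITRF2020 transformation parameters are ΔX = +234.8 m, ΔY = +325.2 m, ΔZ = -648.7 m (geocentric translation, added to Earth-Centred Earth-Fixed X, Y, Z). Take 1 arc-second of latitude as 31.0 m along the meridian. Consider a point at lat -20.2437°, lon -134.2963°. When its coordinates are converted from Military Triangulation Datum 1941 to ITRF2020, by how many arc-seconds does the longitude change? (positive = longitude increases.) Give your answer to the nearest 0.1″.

sin φ = -0.346014, cos φ = 0.938229, sin λ = -0.715738, cos λ = -0.698369.
East component: ΔE = −sin λ·ΔX + cos λ·ΔY = −(-0.715738)(234.8) + (-0.698369)(325.2) = -59.05 m.
1° of latitude spans 3600 × 31.00 = 111600 m; at latitude φ, 1° of longitude spans that × cos φ = 104706.4 m, so Δλ = -59.05 / 104706.4 × 3600 = -2.030″.

Δλ = -2.0″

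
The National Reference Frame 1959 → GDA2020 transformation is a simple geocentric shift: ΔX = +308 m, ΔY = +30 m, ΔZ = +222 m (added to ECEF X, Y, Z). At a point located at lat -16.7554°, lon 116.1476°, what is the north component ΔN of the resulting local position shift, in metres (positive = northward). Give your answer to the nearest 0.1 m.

ΔN = 181.2 m

At φ = -16.7554°, λ = 116.1476°: sin φ = -0.288287, cos φ = 0.957544, sin λ = 0.897662, cos λ = -0.440685.
ΔN = −sin φ cos λ·ΔX − sin φ sin λ·ΔY + cos φ·ΔZ = −(-0.288287)(-0.440685)(308) − (-0.288287)(0.897662)(30) + (0.957544)(222) = 181.21 m.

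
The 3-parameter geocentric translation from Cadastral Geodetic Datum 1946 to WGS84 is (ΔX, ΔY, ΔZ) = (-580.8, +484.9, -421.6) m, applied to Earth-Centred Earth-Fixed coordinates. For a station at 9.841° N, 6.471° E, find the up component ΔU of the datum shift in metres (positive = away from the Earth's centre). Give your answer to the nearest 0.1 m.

At φ = 9.841°, λ = 6.471°: sin φ = 0.170915, cos φ = 0.985286, sin λ = 0.112700, cos λ = 0.993629.
ΔU = cos φ cos λ·ΔX + cos φ sin λ·ΔY + sin φ·ΔZ = (0.985286)(0.993629)(-580.8) + (0.985286)(0.112700)(484.9) + (0.170915)(-421.6) = -586.82 m.

ΔU = -586.8 m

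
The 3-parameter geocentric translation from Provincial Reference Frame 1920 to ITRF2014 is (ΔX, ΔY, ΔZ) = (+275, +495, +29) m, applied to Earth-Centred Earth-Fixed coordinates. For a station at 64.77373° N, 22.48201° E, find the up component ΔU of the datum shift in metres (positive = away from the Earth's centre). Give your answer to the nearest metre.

ΔU = 215 m

The local up (radial) axis is (cos φ cos λ, cos φ sin λ, sin φ), giving ΔU = 108.296 + 80.672 + 26.234 = 215.20 m.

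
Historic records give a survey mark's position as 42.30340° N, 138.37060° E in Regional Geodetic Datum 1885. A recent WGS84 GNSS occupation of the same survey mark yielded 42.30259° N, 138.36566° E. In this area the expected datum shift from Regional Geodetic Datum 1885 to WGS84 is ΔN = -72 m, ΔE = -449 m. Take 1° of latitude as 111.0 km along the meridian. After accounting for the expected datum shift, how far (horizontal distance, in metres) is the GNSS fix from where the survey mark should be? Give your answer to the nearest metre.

Observed coordinate differences: Δφ = -0.00081°, Δλ = -0.00494°.
Converting to metres (1° lat = 111000 m, cos φ = 0.739591): observed ΔN = -89.9 m, observed ΔE = -405.5 m.
Subtracting the expected shift leaves a residual of -89.9 − (-72) = -17.9 m north and -405.5 − (-449) = 43.5 m east.
Residual distance = √((-17.9)² + 43.5²) = 47.0 m.

47 m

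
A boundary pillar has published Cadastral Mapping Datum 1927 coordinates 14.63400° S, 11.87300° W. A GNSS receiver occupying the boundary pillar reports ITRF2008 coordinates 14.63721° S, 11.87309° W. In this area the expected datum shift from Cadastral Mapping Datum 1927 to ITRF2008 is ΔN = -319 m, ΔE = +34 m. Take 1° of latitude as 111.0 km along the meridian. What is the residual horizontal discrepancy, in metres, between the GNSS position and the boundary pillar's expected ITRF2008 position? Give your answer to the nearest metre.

57 m

Observed coordinate differences: Δφ = -0.00321°, Δλ = -0.00009°.
Converting to metres (1° lat = 111000 m, cos φ = 0.967559): observed ΔN = -356.3 m, observed ΔE = -9.7 m.
Subtracting the expected shift leaves a residual of -356.3 − (-319) = -37.3 m north and -9.7 − (34) = -43.7 m east.
Residual distance = √((-37.3)² + (-43.7)²) = 57.4 m.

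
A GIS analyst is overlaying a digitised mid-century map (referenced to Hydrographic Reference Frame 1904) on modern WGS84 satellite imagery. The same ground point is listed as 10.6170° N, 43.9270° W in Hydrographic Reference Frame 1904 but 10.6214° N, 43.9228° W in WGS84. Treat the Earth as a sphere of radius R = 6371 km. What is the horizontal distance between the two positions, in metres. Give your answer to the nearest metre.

671 m

Δφ = 10.6214° − 10.6170° = +0.0044°; Δλ = -43.9228° − -43.9270° = +0.0042°.
1° along a meridian = πR/180 = 111195 m.
ΔN = Δφ × 111195 = 489.3 m; ΔE = Δλ × 111195 × cos(10.6170°) = +0.0042 × 111195 × 0.982881 = 459.0 m.
Distance = √(ΔE² + ΔN²) = √(459.0² + 489.3²) = 670.9 m.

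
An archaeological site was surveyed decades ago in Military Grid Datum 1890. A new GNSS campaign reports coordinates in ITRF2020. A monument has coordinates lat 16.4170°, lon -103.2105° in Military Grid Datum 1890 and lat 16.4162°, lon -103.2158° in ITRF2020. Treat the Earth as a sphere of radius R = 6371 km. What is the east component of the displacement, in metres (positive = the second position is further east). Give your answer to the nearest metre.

Δφ = 16.4162° − 16.4170° = -0.0008°; Δλ = -103.2158° − -103.2105° = -0.0053°.
1° along a meridian = πR/180 = 111195 m.
ΔN = Δφ × 111195 = -89.0 m; ΔE = Δλ × 111195 × cos(16.4170°) = -0.0053 × 111195 × 0.959230 = -565.3 m.

ΔE = -565 m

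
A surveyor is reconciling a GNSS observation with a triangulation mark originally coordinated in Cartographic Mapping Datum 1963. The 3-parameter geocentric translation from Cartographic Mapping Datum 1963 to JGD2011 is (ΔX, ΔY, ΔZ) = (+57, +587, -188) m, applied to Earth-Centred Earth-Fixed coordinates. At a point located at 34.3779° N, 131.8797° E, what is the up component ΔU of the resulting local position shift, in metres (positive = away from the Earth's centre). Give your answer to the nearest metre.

At φ = 34.3779°, λ = 131.8797°: sin φ = 0.564649, cos φ = 0.825331, sin λ = 0.744548, cos λ = -0.667569.
ΔU = cos φ cos λ·ΔX + cos φ sin λ·ΔY + sin φ·ΔZ = (0.825331)(-0.667569)(57) + (0.825331)(0.744548)(587) + (0.564649)(-188) = 223.15 m.

ΔU = 223 m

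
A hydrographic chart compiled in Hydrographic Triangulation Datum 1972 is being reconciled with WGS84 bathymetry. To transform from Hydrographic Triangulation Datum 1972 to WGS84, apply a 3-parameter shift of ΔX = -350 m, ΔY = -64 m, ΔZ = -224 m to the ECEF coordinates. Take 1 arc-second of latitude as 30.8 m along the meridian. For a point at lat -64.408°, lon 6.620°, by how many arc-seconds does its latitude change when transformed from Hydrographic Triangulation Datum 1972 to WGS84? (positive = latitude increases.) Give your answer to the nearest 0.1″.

Δφ = -13.5″

sin φ = -0.901893, cos φ = 0.431960, sin λ = 0.115284, cos λ = 0.993333.
North component: ΔN = −sin φ cos λ·ΔX − sin φ sin λ·ΔY + cos φ·ΔZ = −(-0.901893)(0.993333)(-350) − (-0.901893)(0.115284)(-64) + (0.431960)(-224) = -416.97 m.
1° of latitude spans 3600 × 30.80 = 110880 m, so Δφ = -416.97 / 110880 × 3600 = -13.538″.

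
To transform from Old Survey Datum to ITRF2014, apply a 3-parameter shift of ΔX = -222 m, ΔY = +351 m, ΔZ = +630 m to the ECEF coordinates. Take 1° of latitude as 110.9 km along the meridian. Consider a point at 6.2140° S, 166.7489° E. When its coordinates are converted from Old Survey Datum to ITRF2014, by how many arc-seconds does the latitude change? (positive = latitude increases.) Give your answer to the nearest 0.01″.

sin φ = -0.108242, cos φ = 0.994125, sin λ = 0.229219, cos λ = -0.973375.
North component: ΔN = −sin φ cos λ·ΔX − sin φ sin λ·ΔY + cos φ·ΔZ = −(-0.108242)(-0.973375)(-222) − (-0.108242)(0.229219)(351) + (0.994125)(630) = 658.40 m.
1° of latitude spans 110900 m, so Δφ = 658.40 / 110900 × 3600 = 21.373″.

Δφ = 21.37″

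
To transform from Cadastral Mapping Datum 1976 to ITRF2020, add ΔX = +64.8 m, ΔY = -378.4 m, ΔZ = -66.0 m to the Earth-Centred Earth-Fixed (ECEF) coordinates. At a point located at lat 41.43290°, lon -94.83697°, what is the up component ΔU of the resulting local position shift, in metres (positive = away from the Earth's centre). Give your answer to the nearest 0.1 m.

The local up (radial) axis is (cos φ cos λ, cos φ sin λ, sin φ), giving ΔU = -4.097 + 282.688 − 43.675 = 234.92 m.

ΔU = 234.9 m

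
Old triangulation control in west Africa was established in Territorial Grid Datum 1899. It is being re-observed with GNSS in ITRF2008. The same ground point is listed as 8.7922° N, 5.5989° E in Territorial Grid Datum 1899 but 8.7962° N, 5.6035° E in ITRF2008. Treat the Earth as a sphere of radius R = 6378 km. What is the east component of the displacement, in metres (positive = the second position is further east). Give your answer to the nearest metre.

Δφ = 8.7962° − 8.7922° = +0.0040°; Δλ = 5.6035° − 5.5989° = +0.0046°.
1° along a meridian = πR/180 = 111317 m.
ΔN = Δφ × 111317 = 445.3 m; ΔE = Δλ × 111317 × cos(8.7922°) = +0.0046 × 111317 × 0.988249 = 506.0 m.

ΔE = 506 m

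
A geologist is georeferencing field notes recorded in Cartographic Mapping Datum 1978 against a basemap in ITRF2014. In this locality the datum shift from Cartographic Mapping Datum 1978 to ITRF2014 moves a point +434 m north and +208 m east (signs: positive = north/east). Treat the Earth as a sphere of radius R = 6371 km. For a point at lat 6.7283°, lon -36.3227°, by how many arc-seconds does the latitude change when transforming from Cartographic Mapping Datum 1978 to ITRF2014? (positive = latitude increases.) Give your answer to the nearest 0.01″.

Δφ = 14.05″

On a sphere of radius R, 1 rad of latitude = R, so Δφ = ΔN / R = 434.0 / 6371000 = 6.8121e-05 rad = 14.051″.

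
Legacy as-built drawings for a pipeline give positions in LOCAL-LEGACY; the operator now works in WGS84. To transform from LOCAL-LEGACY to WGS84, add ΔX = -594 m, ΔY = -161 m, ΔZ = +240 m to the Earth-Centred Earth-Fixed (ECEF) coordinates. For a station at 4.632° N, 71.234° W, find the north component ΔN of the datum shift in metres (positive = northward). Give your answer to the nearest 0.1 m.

ΔN = 242.3 m

At φ = 4.632°, λ = -71.234°: sin φ = 0.080756, cos φ = 0.996734, sin λ = -0.946840, cos λ = 0.321704.
ΔN = −sin φ cos λ·ΔX − sin φ sin λ·ΔY + cos φ·ΔZ = −(0.080756)(0.321704)(-594) − (0.080756)(-0.946840)(-161) + (0.996734)(240) = 242.34 m.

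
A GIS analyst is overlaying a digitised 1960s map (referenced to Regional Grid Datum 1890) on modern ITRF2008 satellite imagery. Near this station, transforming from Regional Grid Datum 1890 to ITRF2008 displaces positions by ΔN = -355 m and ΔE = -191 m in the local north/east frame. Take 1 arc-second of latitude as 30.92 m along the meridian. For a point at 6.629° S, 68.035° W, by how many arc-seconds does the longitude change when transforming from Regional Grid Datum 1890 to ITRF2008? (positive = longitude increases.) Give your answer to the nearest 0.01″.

Δλ = -6.22″

At latitude -6.629°, cos φ = 0.993314.
1″ of longitude at this latitude = 30.92 × cos φ = 30.7133 m, so Δλ = -191.0 / 30.7133 = -6.219″.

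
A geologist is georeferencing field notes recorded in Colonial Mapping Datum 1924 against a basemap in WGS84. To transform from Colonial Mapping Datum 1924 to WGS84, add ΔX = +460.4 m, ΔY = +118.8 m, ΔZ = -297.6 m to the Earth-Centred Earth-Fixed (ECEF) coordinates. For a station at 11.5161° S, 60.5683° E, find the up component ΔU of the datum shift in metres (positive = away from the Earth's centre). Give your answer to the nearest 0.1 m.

ΔU = 382.5 m

The local up (radial) axis is (cos φ cos λ, cos φ sin λ, sin φ), giving ΔU = 221.680 + 101.385 + 59.414 = 382.48 m.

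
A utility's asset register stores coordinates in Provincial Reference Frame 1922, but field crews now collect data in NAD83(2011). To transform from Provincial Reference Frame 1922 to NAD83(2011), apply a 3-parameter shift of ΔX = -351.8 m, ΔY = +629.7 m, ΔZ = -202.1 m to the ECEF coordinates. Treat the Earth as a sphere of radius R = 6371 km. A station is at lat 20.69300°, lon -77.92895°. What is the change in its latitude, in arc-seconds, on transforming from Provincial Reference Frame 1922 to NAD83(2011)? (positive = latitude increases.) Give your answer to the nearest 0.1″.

sin φ = 0.353361, cos φ = 0.935487, sin λ = -0.977889, cos λ = 0.209124.
North component: ΔN = −sin φ cos λ·ΔX − sin φ sin λ·ΔY + cos φ·ΔZ = −(0.353361)(0.209124)(-351.8) − (0.353361)(-0.977889)(629.7) + (0.935487)(-202.1) = 54.53 m.
1° of latitude spans πR/180 = 111195 m, so Δφ = 54.53 / 111195 × 3600 = 1.765″.

Δφ = 1.8″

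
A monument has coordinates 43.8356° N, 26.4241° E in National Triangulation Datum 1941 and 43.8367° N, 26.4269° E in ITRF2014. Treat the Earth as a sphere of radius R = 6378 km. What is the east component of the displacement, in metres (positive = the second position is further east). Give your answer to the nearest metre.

ΔE = 225 m

Δφ = 43.8367° − 43.8356° = +0.0011°; Δλ = 26.4269° − 26.4241° = +0.0028°.
1° along a meridian = πR/180 = 111317 m.
ΔN = Δφ × 111317 = 122.4 m; ΔE = Δλ × 111317 × cos(43.8356°) = +0.0028 × 111317 × 0.721330 = 224.8 m.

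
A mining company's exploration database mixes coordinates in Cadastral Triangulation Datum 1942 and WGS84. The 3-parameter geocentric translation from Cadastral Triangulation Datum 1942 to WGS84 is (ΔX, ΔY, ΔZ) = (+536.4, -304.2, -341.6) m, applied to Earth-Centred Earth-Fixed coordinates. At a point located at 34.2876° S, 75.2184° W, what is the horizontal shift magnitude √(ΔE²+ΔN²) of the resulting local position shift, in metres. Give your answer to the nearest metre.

443 m

The local east axis at (φ, λ) is (−sin λ, cos λ, 0), so ΔE = −sin(-75.2184°)·536.4 + cos(-75.2184°)·(-304.2) = 441.04 m.
The local north axis is (−sin φ cos λ, −sin φ sin λ, cos φ), giving ΔN = 77.097 + 165.699 − 282.237 = -39.44 m.
Horizontal magnitude = √(ΔE² + ΔN²) = √(441.04² + (-39.44)²) = 442.80 m.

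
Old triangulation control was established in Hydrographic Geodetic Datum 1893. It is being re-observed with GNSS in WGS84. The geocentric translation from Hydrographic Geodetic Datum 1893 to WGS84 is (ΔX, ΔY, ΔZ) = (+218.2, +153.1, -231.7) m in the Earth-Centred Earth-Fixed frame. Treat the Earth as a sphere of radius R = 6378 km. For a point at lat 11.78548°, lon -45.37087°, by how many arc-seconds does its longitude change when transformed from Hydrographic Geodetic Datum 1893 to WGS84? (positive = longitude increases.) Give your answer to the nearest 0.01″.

Δλ = 8.68″

sin φ = 0.204248, cos φ = 0.978919, sin λ = -0.711669, cos λ = 0.702515.
East component: ΔE = −sin λ·ΔX + cos λ·ΔY = −(-0.711669)(218.2) + (0.702515)(153.1) = 262.84 m.
1° of latitude spans πR/180 = 111317 m; at latitude φ, 1° of longitude spans that × cos φ = 108970.4 m, so Δλ = 262.84 / 108970.4 × 3600 = 8.683″.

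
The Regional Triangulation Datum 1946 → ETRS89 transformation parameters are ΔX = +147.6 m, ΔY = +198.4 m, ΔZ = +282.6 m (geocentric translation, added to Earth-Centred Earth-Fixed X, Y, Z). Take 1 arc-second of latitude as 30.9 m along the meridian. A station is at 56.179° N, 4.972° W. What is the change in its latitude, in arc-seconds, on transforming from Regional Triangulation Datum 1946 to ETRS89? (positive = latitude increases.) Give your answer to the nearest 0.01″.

sin φ = 0.830781, cos φ = 0.556600, sin λ = -0.086669, cos λ = 0.996237.
North component: ΔN = −sin φ cos λ·ΔX − sin φ sin λ·ΔY + cos φ·ΔZ = −(0.830781)(0.996237)(147.6) − (0.830781)(-0.086669)(198.4) + (0.556600)(282.6) = 49.42 m.
1° of latitude spans 3600 × 30.90 = 111240 m, so Δφ = 49.42 / 111240 × 3600 = 1.599″.

Δφ = 1.60″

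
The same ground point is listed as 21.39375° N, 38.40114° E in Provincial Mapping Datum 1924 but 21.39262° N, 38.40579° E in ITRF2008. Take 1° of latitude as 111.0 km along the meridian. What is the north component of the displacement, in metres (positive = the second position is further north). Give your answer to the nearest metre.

Δφ = 21.39262° − 21.39375° = -0.00113°; Δλ = 38.40579° − 38.40114° = +0.00465°.
ΔN = Δφ × 111000 = -125.4 m; ΔE = Δλ × 111000 × cos(21.39375°) = +0.00465 × 111000 × 0.931096 = 480.6 m.

ΔN = -125 m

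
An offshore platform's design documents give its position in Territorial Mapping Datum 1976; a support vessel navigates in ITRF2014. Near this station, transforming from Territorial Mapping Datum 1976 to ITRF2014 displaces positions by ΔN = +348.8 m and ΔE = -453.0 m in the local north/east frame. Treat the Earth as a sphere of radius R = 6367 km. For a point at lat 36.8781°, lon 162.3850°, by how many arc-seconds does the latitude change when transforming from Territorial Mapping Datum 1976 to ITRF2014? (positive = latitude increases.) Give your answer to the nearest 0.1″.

On a sphere of radius R, 1 rad of latitude = R, so Δφ = ΔN / R = 348.8 / 6367000 = 5.4782e-05 rad = 11.300″.

Δφ = 11.3″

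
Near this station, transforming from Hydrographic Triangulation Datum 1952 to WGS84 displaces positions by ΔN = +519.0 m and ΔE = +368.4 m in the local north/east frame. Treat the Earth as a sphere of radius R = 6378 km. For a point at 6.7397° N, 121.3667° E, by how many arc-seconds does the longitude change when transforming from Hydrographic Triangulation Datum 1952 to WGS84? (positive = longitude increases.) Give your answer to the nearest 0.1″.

Δλ = 12.0″

At latitude 6.7397°, cos φ = 0.993090.
One radian of longitude at latitude φ spans R cos φ, so Δλ = ΔE / (R cos φ) = 368.4 / (6378000 × 0.993090) = 5.8163e-05 rad = 11.997″.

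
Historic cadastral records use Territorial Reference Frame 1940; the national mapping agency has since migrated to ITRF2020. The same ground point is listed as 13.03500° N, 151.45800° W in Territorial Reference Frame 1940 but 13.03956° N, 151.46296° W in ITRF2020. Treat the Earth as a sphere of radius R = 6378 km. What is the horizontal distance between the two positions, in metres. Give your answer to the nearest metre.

Δφ = 13.03956° − 13.03500° = +0.00456°; Δλ = -151.46296° − -151.45800° = -0.00496°.
1° along a meridian = πR/180 = 111317 m.
ΔN = Δφ × 111317 = 507.6 m; ΔE = Δλ × 111317 × cos(13.03500°) = -0.00496 × 111317 × 0.974232 = -537.9 m.
Distance = √(ΔE² + ΔN²) = √((-537.9)² + 507.6²) = 739.6 m.

740 m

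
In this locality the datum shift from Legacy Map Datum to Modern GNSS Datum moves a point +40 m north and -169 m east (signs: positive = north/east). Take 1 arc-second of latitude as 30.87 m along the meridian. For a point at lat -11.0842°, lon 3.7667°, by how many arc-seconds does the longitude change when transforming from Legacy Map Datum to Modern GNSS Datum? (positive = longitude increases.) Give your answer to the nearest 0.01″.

At latitude -11.0842°, cos φ = 0.981346.
1″ of longitude at this latitude = 30.87 × cos φ = 30.2941 m, so Δλ = -169.0 / 30.2941 = -5.579″.

Δλ = -5.58″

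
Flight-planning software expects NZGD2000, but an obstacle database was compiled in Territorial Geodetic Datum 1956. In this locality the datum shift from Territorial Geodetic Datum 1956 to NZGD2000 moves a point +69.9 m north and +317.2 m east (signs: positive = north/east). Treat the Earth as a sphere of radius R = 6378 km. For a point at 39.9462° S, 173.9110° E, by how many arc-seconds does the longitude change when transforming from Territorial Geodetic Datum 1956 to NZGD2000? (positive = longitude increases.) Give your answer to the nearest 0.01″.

Δλ = 13.38″

At latitude -39.9462°, cos φ = 0.766648.
One radian of longitude at latitude φ spans R cos φ, so Δλ = ΔE / (R cos φ) = 317.2 / (6378000 × 0.766648) = 6.4871e-05 rad = 13.381″.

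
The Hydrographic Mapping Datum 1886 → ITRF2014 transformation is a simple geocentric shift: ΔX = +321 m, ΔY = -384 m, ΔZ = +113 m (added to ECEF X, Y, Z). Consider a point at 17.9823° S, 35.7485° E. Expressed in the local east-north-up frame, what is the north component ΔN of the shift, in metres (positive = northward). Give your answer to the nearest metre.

ΔN = 119 m

The local north axis is (−sin φ cos λ, −sin φ sin λ, cos φ), giving ΔN = 80.429 − 69.260 + 107.480 = 118.65 m.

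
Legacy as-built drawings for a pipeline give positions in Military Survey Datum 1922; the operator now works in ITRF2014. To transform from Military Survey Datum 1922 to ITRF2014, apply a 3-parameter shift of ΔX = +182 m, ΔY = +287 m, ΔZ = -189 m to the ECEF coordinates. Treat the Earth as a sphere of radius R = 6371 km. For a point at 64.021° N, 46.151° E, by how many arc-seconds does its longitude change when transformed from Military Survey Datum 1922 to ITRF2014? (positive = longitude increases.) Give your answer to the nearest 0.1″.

Δλ = 5.0″

sin φ = 0.898955, cos φ = 0.438042, sin λ = 0.721168, cos λ = 0.692760.
East component: ΔE = −sin λ·ΔX + cos λ·ΔY = −(0.721168)(182) + (0.692760)(287) = 67.57 m.
1° of latitude spans πR/180 = 111195 m; at latitude φ, 1° of longitude spans that × cos φ = 48708.0 m, so Δλ = 67.57 / 48708.0 × 3600 = 4.994″.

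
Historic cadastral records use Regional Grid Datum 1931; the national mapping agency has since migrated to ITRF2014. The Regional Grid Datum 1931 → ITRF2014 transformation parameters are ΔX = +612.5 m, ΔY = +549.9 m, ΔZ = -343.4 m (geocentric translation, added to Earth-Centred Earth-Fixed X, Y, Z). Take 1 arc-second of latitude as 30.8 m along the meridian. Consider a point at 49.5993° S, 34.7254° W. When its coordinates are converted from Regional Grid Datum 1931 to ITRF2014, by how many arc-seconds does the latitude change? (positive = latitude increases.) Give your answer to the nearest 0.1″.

sin φ = -0.761530, cos φ = 0.648129, sin λ = -0.569644, cos λ = 0.821892.
North component: ΔN = −sin φ cos λ·ΔX − sin φ sin λ·ΔY + cos φ·ΔZ = −(-0.761530)(0.821892)(612.5) − (-0.761530)(-0.569644)(549.9) + (0.648129)(-343.4) = -77.75 m.
1° of latitude spans 3600 × 30.80 = 110880 m, so Δφ = -77.75 / 110880 × 3600 = -2.524″.

Δφ = -2.5″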